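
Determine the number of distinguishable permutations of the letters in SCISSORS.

SCISSORS has 8 letters with S appearing 4 times.
So there are 8! / (4!) = 1680 distinguishable arrangements.

1680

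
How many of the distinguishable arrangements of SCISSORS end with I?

210

Fix I in the last position and arrange the remaining 7 letters.
Those 7 letters have S appearing 4 times, giving (7)!/(4!) = 210.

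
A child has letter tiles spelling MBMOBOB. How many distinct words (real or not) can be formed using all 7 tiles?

210

The 7 letters of MBMOBOB have repeats: B appearing 3 times, M appearing twice, and O appearing twice.
Dividing 7! = 5040 by 3!·2!·2! = 24 for the repeated letters gives 210.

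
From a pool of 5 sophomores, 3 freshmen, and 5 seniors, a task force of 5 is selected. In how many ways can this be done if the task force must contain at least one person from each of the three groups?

Total 5-person selections from all 13: C(13,5) = 1287.
Subtract selections that omit an entire group: no sophomores → C(8,5) = 56; no freshmen → C(10,5) = 252; no seniors → C(8,5) = 56.
Add back selections omitting two groups (i.e. drawn from a single group): C(5,5) + C(3,5) + C(5,5) = 2.
By inclusion–exclusion: 1287 − 364 + 2 = 925.

925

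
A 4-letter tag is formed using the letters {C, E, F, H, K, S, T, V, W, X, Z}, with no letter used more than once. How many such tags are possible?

7920

Choose and order 4 of the 11 symbols: the first letter has 11 options, the next 10, then 9, 8.
That product is 11 × 10 × 9 × 8 = 7920.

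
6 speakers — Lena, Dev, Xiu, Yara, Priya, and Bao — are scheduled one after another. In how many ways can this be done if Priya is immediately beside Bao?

Place the 4 others and the Priya-Bao pair as 5 objects in a line; the pair has 2 internal arrangements.
So the count is 2·(5)! = 240.

240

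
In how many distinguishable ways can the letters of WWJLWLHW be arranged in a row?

WWJLWLHW has 8 letters with L appearing twice and W appearing 4 times.
The number of distinct arrangements is 8!/(4!·2!) = 40320/48 = 840.

840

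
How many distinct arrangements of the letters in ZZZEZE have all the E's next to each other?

Treat the 2 copies of E as a single block. The multiset to arrange is then {EE, Z, Z, Z, Z}, 5 items in all.
That gives (5)!/(4!) = 5 arrangements.

5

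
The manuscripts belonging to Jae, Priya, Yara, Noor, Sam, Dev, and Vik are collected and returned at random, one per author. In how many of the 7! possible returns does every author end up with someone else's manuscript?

This is the derangement count D_7: permutations of 7 items with no fixed point.
By inclusion–exclusion this is Σ_{j=0}^{7} (−1)^j C(7,j)·(7−j)!.
Computing: 5040 − 5040 + 2520 − 840 + 210 − 42 + 7 − 1 = 1854.

1854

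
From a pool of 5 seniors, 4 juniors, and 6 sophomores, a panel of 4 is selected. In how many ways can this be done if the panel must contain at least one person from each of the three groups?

720

Unrestricted: C(15,4) = 1365 ways to pick any 4 of the 15.
Subtract selections that omit an entire group: no seniors → C(10,4) = 210; no juniors → C(11,4) = 330; no sophomores → C(9,4) = 126.
Add back selections omitting two groups (i.e. drawn from a single group): C(5,4) + C(4,4) + C(6,4) = 21.
By inclusion–exclusion: 1365 − 666 + 21 = 720.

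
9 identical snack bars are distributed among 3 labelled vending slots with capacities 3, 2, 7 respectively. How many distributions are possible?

9

Ignoring the caps, the number of non-negative solutions to x_1+…+x_3 = 9 is C(11,2) = 55.
Subtract solutions that violate a single cap (substitute x_i' = x_i − (cap_i+1)): x_1 ≥ 4 gives C(7,2) = 21; x_2 ≥ 3 gives C(8,2) = 28; x_3 ≥ 8 gives C(3,2) = 3. Together 52.
Add back pairs where two caps are both exceeded: 6 + 0 + 0 = 6.
By inclusion–exclusion the count is 55 − 52 + 6 = 9.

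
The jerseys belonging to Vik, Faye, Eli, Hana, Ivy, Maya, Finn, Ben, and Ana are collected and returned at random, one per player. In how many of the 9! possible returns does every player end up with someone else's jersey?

133496

This is the derangement count D_9: permutations of 9 items with no fixed point.
By inclusion–exclusion this is Σ_{j=0}^{9} (−1)^j C(9,j)·(9−j)!.
Computing: 362880 − 362880 + 181440 − 60480 + 15120 − 3024 + 504 − 72 + 9 − 1 = 133496.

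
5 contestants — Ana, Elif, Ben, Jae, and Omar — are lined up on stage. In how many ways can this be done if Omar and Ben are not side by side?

72

There are 5! = 120 arrangements in all. If Omar and Ben are adjacent, merging them into one block gives 2·(4)! = 48 arrangements.
So 120 − 48 = 72 arrangements keep them apart.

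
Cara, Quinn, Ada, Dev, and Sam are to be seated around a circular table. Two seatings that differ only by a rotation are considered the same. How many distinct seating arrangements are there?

Seat Cara anywhere (absorbing the rotational symmetry), then permute the other 4: (4)! = 24.

24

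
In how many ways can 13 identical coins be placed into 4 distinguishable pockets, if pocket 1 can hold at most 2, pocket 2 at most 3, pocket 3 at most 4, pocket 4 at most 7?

19

Ignoring the caps, the number of non-negative solutions to x_1+…+x_4 = 13 is C(16,3) = 560.
Subtract solutions that violate a single cap (substitute x_i' = x_i − (cap_i+1)): x_1 ≥ 3 gives C(13,3) = 286; x_2 ≥ 4 gives C(12,3) = 220; x_3 ≥ 5 gives C(11,3) = 165; x_4 ≥ 8 gives C(8,3) = 56. Together 727.
Add back pairs where two caps are both exceeded: 84 + 56 + 10 + 35 + 4 + 1 = 190.
Subtract triples: 4 + 0 + 0 + 0 = 4.
By inclusion–exclusion the count is 560 − 727 + 190 − 4 = 19.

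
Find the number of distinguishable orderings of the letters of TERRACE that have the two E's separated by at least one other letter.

900

There are 7!/(2!·2!) = 1260 arrangements of TERRACE in total.
If the two E's are adjacent, glue them into one block, leaving 6 items to arrange: (6)!/(2!) = 360 ways.
Subtracting, 1260 − 360 = 900 arrangements keep the E's apart.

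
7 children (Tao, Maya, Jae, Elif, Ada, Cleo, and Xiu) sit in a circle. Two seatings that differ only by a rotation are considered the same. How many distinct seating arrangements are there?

Around a circle, 7 distinct people have 7!/7 = (6)! = 720 rotationally distinct seatings.

720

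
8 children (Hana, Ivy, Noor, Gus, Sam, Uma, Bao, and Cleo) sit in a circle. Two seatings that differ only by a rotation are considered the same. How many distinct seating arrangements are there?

5040

Seat Hana anywhere (absorbing the rotational symmetry), then permute the other 7: (7)! = 5040.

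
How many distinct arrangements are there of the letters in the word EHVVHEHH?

420

EHVVHEHH has 8 letters with E appearing twice, H appearing 4 times, and V appearing twice.
So there are 8! / (4!·2!·2!) = 420 distinguishable arrangements.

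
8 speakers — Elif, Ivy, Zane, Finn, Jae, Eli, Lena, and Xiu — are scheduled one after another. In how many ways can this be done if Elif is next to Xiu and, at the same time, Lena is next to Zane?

Treat {Elif,Xiu} as one block (2 orders) and {Lena,Zane} as another (2 orders).
That leaves 6 units to arrange: 2 × 2 × 6! = 4 × 720 = 2880.

2880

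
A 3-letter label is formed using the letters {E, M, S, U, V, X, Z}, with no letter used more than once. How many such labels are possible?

210

This is a permutation of 3 out of 7: P(7,3) = 7!/4!.
7 × 6 × 5 = 210.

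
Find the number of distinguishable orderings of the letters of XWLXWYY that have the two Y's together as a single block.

180

Treat the 2 copies of Y as a single block. The multiset to arrange is then {YY, L, W, W, X, X}, 6 items in all.
That gives (6)!/(2!·2!) = 180 arrangements.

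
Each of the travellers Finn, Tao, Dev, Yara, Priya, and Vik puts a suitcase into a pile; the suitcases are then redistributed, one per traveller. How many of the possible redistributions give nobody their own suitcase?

This is the derangement count D_6: permutations of 6 items with no fixed point.
By inclusion–exclusion this is Σ_{j=0}^{6} (−1)^j C(6,j)·(6−j)!.
Computing: 720 − 720 + 360 − 120 + 30 − 6 + 1 = 265.

265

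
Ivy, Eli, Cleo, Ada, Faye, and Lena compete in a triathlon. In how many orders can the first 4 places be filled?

360

This is an ordered selection of 4 from 6: P(6,4).
That gives 6 × 5 × 4 × 3 = 360.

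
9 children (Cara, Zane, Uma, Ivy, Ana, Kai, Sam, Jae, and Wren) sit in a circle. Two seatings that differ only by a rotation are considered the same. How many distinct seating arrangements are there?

40320

Seat Cara anywhere (absorbing the rotational symmetry), then permute the other 8: (8)! = 40320.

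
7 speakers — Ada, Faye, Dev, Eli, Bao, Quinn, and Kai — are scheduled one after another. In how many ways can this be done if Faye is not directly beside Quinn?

3600

There are 7! = 5040 arrangements in all. If Faye and Quinn are adjacent, merging them into one block gives 2·(6)! = 1440 arrangements.
Complementary counting: 5040 − 1440 = 3600.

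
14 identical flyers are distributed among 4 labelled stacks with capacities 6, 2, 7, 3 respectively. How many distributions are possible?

Without the upper bounds there are C(17,3) = 680 ways to split 14 among 4 stacks.
Subtract solutions that violate a single cap (substitute x_i' = x_i − (cap_i+1)): x_1 ≥ 7 gives C(10,3) = 120; x_2 ≥ 3 gives C(14,3) = 364; x_3 ≥ 8 gives C(9,3) = 84; x_4 ≥ 4 gives C(13,3) = 286. Together 854.
Add back pairs where two caps are both exceeded: 35 + 0 + 20 + 20 + 120 + 10 = 205.
Subtract triples: 0 + 1 + 0 + 0 = 1.
By inclusion–exclusion the count is 680 − 854 + 205 − 1 = 30.

30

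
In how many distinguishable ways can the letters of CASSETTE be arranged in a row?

5040

Letter multiplicities in CASSETTE: A×1, C×1, E×2, S×2, T×2.
So there are 8! / (2!·2!·2!) = 5040 distinguishable arrangements.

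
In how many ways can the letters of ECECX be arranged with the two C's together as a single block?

12

Treat the 2 copies of C as a single block. The multiset to arrange is then {CC, E, E, X}, 4 items in all.
That gives (4)!/(2!) = 12 arrangements.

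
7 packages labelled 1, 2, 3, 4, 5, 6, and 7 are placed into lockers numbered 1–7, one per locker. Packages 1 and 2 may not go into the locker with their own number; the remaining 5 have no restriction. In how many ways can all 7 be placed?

3720

Let Aᵢ (for i ∈ {1, 2}) be the placements that put package i in its forbidden locker. Any j of these fix j positions, leaving (7−j)! ways to fill the rest, and there are C(2,j) ways to pick which j.
By inclusion–exclusion, the number of valid placements is Σ_{j=0}^{2} (−1)^j C(2,j)·(7−j)!.
Computing: 5040 − 1440 + 120 = 3720.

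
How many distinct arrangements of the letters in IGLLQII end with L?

With the last slot taken by L, it remains to arrange the other 6 letters (IGLQII).
Those 6 letters have I appearing 3 times, giving (6)!/(3!) = 120.

120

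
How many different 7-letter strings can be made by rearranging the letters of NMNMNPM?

NMNMNPM has 7 letters with M appearing 3 times and N appearing 3 times.
The number of distinct arrangements is 7!/(3!·3!) = 5040/36 = 140.

140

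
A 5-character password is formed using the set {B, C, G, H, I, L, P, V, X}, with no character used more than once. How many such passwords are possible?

15120

Choose and order 5 of the 9 symbols: the first character has 9 options, the next 8, and so on down to 5.
9 × 8 × 7 × 6 × 5 = 15120.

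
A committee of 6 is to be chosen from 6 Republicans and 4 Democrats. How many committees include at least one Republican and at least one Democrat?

With no constraint there are C(10,6) = 210 possible selections.
Subtract selections that omit an entire group: no Republicans → C(4,6) = 0; no Democrats → C(6,6) = 1.
Both groups omitted at once is impossible, so 210 − 1 = 209.

209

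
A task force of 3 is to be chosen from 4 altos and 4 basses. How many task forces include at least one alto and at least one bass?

With no constraint there are C(8,3) = 56 possible selections.
Subtract selections that omit an entire group: no altos → C(4,3) = 4; no basses → C(4,3) = 4.
Both groups omitted at once is impossible, so 56 − 8 = 48.

48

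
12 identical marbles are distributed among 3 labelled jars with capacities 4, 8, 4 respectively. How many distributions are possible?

By stars and bars, unrestricted non-negative solutions to x_1+…+x_3 = 12 number C(12+2,2) = 91.
Subtract solutions that violate a single cap (substitute x_i' = x_i − (cap_i+1)): x_1 ≥ 5 gives C(9,2) = 36; x_2 ≥ 9 gives C(5,2) = 10; x_3 ≥ 5 gives C(9,2) = 36. Together 82.
Add back pairs where two caps are both exceeded: 0 + 6 + 0 = 6.
By inclusion–exclusion the count is 91 − 82 + 6 = 15.

15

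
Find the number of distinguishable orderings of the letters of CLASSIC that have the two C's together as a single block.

Treat the 2 copies of C as a single block. The multiset to arrange is then {CC, A, I, L, S, S}, 6 items in all.
That gives (6)!/(2!) = 360 arrangements.

360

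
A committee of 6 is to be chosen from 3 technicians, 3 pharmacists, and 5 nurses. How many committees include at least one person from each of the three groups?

With no constraint there are C(11,6) = 462 possible selections.
Selections missing a whole group: no technicians → C(8,6) = 28; no pharmacists → C(8,6) = 28; no nurses → C(6,6) = 1.
Add back selections omitting two groups (i.e. drawn from a single group): C(3,6) + C(3,6) + C(5,6) = 0.
By inclusion–exclusion: 462 − 57 + 0 = 405.

405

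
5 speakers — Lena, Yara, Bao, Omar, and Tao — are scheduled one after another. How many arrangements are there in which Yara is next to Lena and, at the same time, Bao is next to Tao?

24

Treat {Yara,Lena} as one block (2 orders) and {Bao,Tao} as another (2 orders).
That leaves 3 units to arrange: 2 × 2 × 3! = 4 × 6 = 24.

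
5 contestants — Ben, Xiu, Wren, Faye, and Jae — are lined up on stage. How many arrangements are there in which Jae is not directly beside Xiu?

72

There are 5! = 120 arrangements in all. If Jae and Xiu are adjacent, merging them into one block gives 2·(4)! = 48 arrangements.
So 120 − 48 = 72 arrangements keep them apart.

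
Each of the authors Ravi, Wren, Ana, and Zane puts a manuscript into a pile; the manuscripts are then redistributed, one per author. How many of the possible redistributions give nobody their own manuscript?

Let Aᵢ be the assignments in which author i gets their own manuscript. We want the size of the complement of A₁∪…∪A_4.
By inclusion–exclusion this is Σ_{j=0}^{4} (−1)^j C(4,j)·(4−j)!.
Computing: 24 − 24 + 12 − 4 + 1 = 9.

9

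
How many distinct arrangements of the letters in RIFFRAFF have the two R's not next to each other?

Total arrangements of RIFFRAFF: 8!/(4!·2!) = 840.
Arrangements with the R's together: treat RR as one letter, giving (7)!/(4!) = 210.
Subtracting, 840 − 210 = 630 arrangements keep the R's apart.

630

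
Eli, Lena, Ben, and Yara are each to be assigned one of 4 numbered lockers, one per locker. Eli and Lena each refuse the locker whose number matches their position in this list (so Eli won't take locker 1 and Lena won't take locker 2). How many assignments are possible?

Let Aᵢ (for i ∈ {1, 2}) be the placements that put person i in their forbidden locker. Any j of these fix j positions, leaving (4−j)! ways to fill the rest, and there are C(2,j) ways to pick which j.
By inclusion–exclusion, the number of valid placements is Σ_{j=0}^{2} (−1)^j C(2,j)·(4−j)!.
Computing: 24 − 12 + 2 = 14.

14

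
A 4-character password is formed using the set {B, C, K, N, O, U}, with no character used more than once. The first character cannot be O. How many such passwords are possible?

The first character has 6−1 = 5 choices (anything except O).
The remaining 3 characters are filled from the other 5 symbols without repetition: 5 × 4 × 3 = 60.
Total: 5 × 60 = 300.

300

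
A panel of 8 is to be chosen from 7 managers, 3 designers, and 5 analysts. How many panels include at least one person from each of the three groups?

Total 8-person selections from all 15: C(15,8) = 6435.
Subtract selections that omit an entire group: no managers → C(8,8) = 1; no designers → C(12,8) = 495; no analysts → C(10,8) = 45.
Add back selections omitting two groups (i.e. drawn from a single group): C(7,8) + C(3,8) + C(5,8) = 0.
By inclusion–exclusion: 6435 − 541 + 0 = 5894.

5894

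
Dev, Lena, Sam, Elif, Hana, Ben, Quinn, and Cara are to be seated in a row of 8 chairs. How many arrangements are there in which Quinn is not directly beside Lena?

30240

Of the 8! = 40320 arrangements, those with Quinn and Lena adjacent number 2 × 7! = 10080 (treat the pair as a block with 2 internal orders).
Complementary counting: 40320 − 10080 = 30240.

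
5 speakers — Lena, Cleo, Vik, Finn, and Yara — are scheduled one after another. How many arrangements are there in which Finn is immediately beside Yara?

48

Place the 3 others and the Finn-Yara pair as 4 objects in a line; the pair has 2 internal arrangements.
So the count is 2·(4)! = 48.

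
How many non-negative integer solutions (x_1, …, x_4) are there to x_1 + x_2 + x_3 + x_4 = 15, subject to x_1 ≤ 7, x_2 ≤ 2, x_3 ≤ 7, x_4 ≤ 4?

45

Ignoring the caps, the number of non-negative solutions to x_1+…+x_4 = 15 is C(18,3) = 816.
Subtract solutions that violate a single cap (substitute x_i' = x_i − (cap_i+1)): x_1 ≥ 8 gives C(10,3) = 120; x_2 ≥ 3 gives C(15,3) = 455; x_3 ≥ 8 gives C(10,3) = 120; x_4 ≥ 5 gives C(13,3) = 286. Together 981.
Add back pairs where two caps are both exceeded: 35 + 0 + 10 + 35 + 120 + 10 = 210.
By inclusion–exclusion the count is 816 − 981 + 210 = 45.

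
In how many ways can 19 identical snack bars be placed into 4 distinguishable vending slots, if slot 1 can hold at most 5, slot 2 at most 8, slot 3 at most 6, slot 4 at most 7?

115

Ignoring the caps, the number of non-negative solutions to x_1+…+x_4 = 19 is C(22,3) = 1540.
Subtract solutions that violate a single cap (substitute x_i' = x_i − (cap_i+1)): x_1 ≥ 6 gives C(16,3) = 560; x_2 ≥ 9 gives C(13,3) = 286; x_3 ≥ 7 gives C(15,3) = 455; x_4 ≥ 8 gives C(14,3) = 364. Together 1665.
Add back pairs where two caps are both exceeded: 35 + 84 + 56 + 20 + 10 + 35 = 240.
By inclusion–exclusion the count is 1540 − 1665 + 240 = 115.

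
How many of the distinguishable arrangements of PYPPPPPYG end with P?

168

Fix P in the last position and arrange the remaining 8 letters.
Those 8 letters have P appearing 5 times and Y appearing twice, giving (8)!/(5!·2!) = 168.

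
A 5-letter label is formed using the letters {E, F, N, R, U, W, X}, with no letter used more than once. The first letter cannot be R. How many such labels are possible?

The first letter has 7−1 = 6 choices (anything except R).
The remaining 4 letters are filled from the other 6 symbols without repetition: 6 × 5 × 4 × 3 = 360.
Total: 6 × 360 = 2160.

2160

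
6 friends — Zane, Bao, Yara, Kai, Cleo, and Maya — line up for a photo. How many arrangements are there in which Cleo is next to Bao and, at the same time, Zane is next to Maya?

96

Treat {Cleo,Bao} as one block (2 orders) and {Zane,Maya} as another (2 orders).
That leaves 4 units to arrange: 2 × 2 × 4! = 4 × 24 = 96.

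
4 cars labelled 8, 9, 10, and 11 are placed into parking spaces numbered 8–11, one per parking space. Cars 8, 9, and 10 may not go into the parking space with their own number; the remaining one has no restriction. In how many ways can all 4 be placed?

11

Let Aᵢ (for i ∈ {8, 9, 10}) be the placements that put car i in its forbidden parking space. Any j of these fix j positions, leaving (4−j)! ways to fill the rest, and there are C(3,j) ways to pick which j.
By inclusion–exclusion, the number of valid placements is Σ_{j=0}^{3} (−1)^j C(3,j)·(4−j)!.
Computing: 24 − 18 + 6 − 1 = 11.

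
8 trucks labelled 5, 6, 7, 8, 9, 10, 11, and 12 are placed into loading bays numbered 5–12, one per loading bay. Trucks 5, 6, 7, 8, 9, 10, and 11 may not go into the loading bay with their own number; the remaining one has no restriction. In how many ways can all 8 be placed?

16687

Let Aᵢ (for 5 ≤ i ≤ 11) be the placements that put truck i in its forbidden loading bay. Any j of these fix j positions, leaving (8−j)! ways to fill the rest, and there are C(7,j) ways to pick which j.
By inclusion–exclusion, the number of valid placements is Σ_{j=0}^{7} (−1)^j C(7,j)·(8−j)!.
Computing: 40320 − 35280 + 15120 − 4200 + 840 − 126 + 14 − 1 = 16687.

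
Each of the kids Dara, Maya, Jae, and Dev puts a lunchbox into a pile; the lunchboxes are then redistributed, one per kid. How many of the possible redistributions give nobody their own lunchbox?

9

Let Aᵢ be the assignments in which kid i gets their own lunchbox. We want the size of the complement of A₁∪…∪A_4.
By inclusion–exclusion this is Σ_{j=0}^{4} (−1)^j C(4,j)·(4−j)!.
Computing: 24 − 24 + 12 − 4 + 1 = 9.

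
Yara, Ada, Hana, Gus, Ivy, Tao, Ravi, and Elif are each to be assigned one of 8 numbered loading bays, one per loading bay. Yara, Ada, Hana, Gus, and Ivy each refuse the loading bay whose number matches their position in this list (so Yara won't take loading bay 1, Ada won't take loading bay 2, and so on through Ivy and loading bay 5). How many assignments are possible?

21234

Let Aᵢ (for 1 ≤ i ≤ 5) be the placements that put person i in their forbidden loading bay. Any j of these fix j positions, leaving (8−j)! ways to fill the rest, and there are C(5,j) ways to pick which j.
By inclusion–exclusion, the number of valid placements is Σ_{j=0}^{5} (−1)^j C(5,j)·(8−j)!.
Computing: 40320 − 25200 + 7200 − 1200 + 120 − 6 = 21234.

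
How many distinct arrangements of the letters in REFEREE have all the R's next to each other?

30

Treat the 2 copies of R as a single block. The multiset to arrange is then {RR, E, E, E, E, F}, 6 items in all.
That gives (6)!/(4!) = 30 arrangements.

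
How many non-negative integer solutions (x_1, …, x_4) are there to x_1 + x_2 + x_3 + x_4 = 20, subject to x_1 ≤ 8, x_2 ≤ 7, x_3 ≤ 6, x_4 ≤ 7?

Ignoring the caps, the number of non-negative solutions to x_1+…+x_4 = 20 is C(23,3) = 1771.
Subtract solutions that violate a single cap (substitute x_i' = x_i − (cap_i+1)): x_1 ≥ 9 gives C(14,3) = 364; x_2 ≥ 8 gives C(15,3) = 455; x_3 ≥ 7 gives C(16,3) = 560; x_4 ≥ 8 gives C(15,3) = 455. Together 1834.
Add back pairs where two caps are both exceeded: 20 + 35 + 20 + 56 + 35 + 56 = 222.
By inclusion–exclusion the count is 1771 − 1834 + 222 = 159.

159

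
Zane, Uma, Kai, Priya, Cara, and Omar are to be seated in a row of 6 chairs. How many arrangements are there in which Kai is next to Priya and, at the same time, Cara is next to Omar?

96

Treat {Kai,Priya} as one block (2 orders) and {Cara,Omar} as another (2 orders).
That leaves 4 units to arrange: 2 × 2 × 4! = 4 × 24 = 96.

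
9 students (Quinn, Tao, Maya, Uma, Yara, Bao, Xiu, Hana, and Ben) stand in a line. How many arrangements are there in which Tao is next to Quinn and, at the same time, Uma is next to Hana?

20160

Treat {Tao,Quinn} as one block (2 orders) and {Uma,Hana} as another (2 orders).
That leaves 7 units to arrange: 2 × 2 × 7! = 4 × 5040 = 20160.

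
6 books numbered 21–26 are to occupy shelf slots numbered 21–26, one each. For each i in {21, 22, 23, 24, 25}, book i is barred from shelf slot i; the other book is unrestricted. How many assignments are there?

Let Aᵢ (for 21 ≤ i ≤ 25) be the placements that put book i in its forbidden shelf slot. Any j of these fix j positions, leaving (6−j)! ways to fill the rest, and there are C(5,j) ways to pick which j.
By inclusion–exclusion, the number of valid placements is Σ_{j=0}^{5} (−1)^j C(5,j)·(6−j)!.
Computing: 720 − 600 + 240 − 60 + 10 − 1 = 309.

309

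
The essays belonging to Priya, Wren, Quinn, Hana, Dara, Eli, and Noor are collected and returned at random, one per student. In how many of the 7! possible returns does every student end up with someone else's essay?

1854

Let Aᵢ be the assignments in which student i gets their own essay. We want the size of the complement of A₁∪…∪A_7.
By inclusion–exclusion this is Σ_{j=0}^{7} (−1)^j C(7,j)·(7−j)!.
Computing: 5040 − 5040 + 2520 − 840 + 210 − 42 + 7 − 1 = 1854.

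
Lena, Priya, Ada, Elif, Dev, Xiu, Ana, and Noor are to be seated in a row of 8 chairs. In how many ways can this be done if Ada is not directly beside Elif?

30240

Of the 8! = 40320 arrangements, those with Ada and Elif adjacent number 2 × 7! = 10080 (treat the pair as a block with 2 internal orders).
Complementary counting: 40320 − 10080 = 30240.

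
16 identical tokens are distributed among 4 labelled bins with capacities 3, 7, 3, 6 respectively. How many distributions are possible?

Without the upper bounds there are C(19,3) = 969 ways to split 16 among 4 bins.
Subtract solutions that violate a single cap (substitute x_i' = x_i − (cap_i+1)): x_1 ≥ 4 gives C(15,3) = 455; x_2 ≥ 8 gives C(11,3) = 165; x_3 ≥ 4 gives C(15,3) = 455; x_4 ≥ 7 gives C(12,3) = 220. Together 1295.
Add back pairs where two caps are both exceeded: 35 + 165 + 56 + 35 + 4 + 56 = 351.
Subtract triples: 1 + 0 + 4 + 0 = 5.
By inclusion–exclusion the count is 969 − 1295 + 351 − 5 = 20.

20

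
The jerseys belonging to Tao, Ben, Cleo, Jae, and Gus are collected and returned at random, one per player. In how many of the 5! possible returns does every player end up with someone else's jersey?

Let Aᵢ be the assignments in which player i gets their old jersey. We want the size of the complement of A₁∪…∪A_5.
By inclusion–exclusion this is Σ_{j=0}^{5} (−1)^j C(5,j)·(5−j)!.
Computing: 120 − 120 + 60 − 20 + 5 − 1 = 44.

44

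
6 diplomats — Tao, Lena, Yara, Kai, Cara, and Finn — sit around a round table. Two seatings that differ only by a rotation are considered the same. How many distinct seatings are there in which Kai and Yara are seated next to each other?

48

Glue Kai and Yara into a block (2 internal orders). Seating 5 units around a circle gives (4)! arrangements.
So 2 × (4)! = 2 × 24 = 48.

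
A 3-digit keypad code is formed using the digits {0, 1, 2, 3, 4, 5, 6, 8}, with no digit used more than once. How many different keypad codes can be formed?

Choose and order 3 of the 8 symbols: the first digit has 8 options, the next 7, then 6.
8 × 7 × 6 = 336.

336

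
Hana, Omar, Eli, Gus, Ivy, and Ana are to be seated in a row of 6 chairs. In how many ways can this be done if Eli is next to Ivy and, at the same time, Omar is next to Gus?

96

Treat {Eli,Ivy} as one block (2 orders) and {Omar,Gus} as another (2 orders).
That leaves 4 units to arrange: 2 × 2 × 4! = 4 × 24 = 96.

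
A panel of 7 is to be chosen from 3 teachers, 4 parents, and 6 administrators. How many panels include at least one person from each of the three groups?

With no constraint there are C(13,7) = 1716 possible selections.
Subtract selections that omit an entire group: no teachers → C(10,7) = 120; no parents → C(9,7) = 36; no administrators → C(7,7) = 1.
Add back selections omitting two groups (i.e. drawn from a single group): C(3,7) + C(4,7) + C(6,7) = 0.
By inclusion–exclusion: 1716 − 157 + 0 = 1559.

1559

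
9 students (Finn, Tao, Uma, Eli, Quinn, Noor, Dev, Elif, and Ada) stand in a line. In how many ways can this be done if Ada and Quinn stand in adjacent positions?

Place the 7 others and the Ada-Quinn pair as 8 objects in a line; the pair has 2 internal arrangements.
So the count is 2·(8)! = 80640.

80640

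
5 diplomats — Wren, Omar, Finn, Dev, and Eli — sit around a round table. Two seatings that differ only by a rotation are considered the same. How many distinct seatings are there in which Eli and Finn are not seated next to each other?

Without the restriction there are (4)! = 24 seatings.
Those with Eli next to Finn: fuse the pair into one unit and seat 4 units around a circle — 2·(3)! = 12.
Subtracting, 24 − 12 = 12.

12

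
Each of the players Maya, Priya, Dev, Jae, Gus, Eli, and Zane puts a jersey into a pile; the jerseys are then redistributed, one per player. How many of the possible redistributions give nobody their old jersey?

This is the derangement count D_7: permutations of 7 items with no fixed point.
By inclusion–exclusion this is Σ_{j=0}^{7} (−1)^j C(7,j)·(7−j)!.
Computing: 5040 − 5040 + 2520 − 840 + 210 − 42 + 7 − 1 = 1854.

1854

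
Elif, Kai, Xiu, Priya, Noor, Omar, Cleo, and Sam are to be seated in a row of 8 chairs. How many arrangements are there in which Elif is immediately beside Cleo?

10080

Glue Elif and Cleo into one block (2 internal orders), leaving 7 units to arrange in a row.
That gives 2 × 7! = 2 × 5040 = 10080.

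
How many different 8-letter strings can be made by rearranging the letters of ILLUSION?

10080

ILLUSION has 8 letters with I appearing twice and L appearing twice.
So there are 8! / (2!·2!) = 10080 distinguishable arrangements.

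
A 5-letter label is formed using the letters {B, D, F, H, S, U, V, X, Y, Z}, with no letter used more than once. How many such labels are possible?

30240

Choose and order 5 of the 10 symbols: the first letter has 10 options, the next 9, and so on down to 6.
10 × 9 × 8 × 7 × 6 = 30240.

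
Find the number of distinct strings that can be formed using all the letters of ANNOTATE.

5040

Letter multiplicities in ANNOTATE: A×2, E×1, N×2, O×1, T×2.
The number of distinct arrangements is 8!/(2!·2!·2!) = 40320/8 = 5040.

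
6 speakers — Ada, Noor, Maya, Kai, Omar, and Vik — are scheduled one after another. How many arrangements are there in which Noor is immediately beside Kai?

Glue Noor and Kai into one block (2 internal orders), leaving 5 units to arrange in a row.
That gives 2 × 5! = 2 × 120 = 240.

240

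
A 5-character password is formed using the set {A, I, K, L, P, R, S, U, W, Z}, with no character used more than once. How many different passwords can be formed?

With no repetition, fill the 5 characters in order: 10 choices, then 9, down to 6.
10 × 9 × 8 × 7 × 6 = 30240.

30240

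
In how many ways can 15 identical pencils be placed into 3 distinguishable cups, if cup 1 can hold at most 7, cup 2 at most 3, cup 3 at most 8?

By stars and bars, unrestricted non-negative solutions to x_1+…+x_3 = 15 number C(15+2,2) = 136.
Subtract solutions that violate a single cap (substitute x_i' = x_i − (cap_i+1)): x_1 ≥ 8 gives C(9,2) = 36; x_2 ≥ 4 gives C(13,2) = 78; x_3 ≥ 9 gives C(8,2) = 28. Together 142.
Add back pairs where two caps are both exceeded: 10 + 0 + 6 = 16.
By inclusion–exclusion the count is 136 − 142 + 16 = 10.

10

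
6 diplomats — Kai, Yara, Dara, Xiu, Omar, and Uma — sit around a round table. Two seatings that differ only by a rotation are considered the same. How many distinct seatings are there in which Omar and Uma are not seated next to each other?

72

All circular seatings of 6 people number (5)! = 120.
Those with Omar next to Uma: fuse the pair into one unit and seat 5 units around a circle — 2·(4)! = 48.
Subtracting, 120 − 48 = 72.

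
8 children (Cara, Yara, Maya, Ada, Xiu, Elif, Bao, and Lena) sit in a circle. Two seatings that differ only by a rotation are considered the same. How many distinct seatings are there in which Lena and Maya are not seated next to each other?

All circular seatings of 8 people number (7)! = 5040.
Seatings with Lena beside Maya: treat them as a block with 2 internal orders, giving 2 × (6)! = 1440.
Subtracting, 5040 − 1440 = 3600.

3600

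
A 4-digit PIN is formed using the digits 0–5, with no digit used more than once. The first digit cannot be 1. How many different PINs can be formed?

300

The first digit has 6−1 = 5 choices (anything except 1).
The remaining 3 digits are filled from the other 5 symbols without repetition: 5 × 4 × 3 = 60.
Total: 5 × 60 = 300.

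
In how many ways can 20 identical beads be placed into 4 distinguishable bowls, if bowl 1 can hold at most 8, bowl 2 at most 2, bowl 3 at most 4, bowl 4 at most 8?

10

By stars and bars, unrestricted non-negative solutions to x_1+…+x_4 = 20 number C(20+3,3) = 1771.
Subtract solutions that violate a single cap (substitute x_i' = x_i − (cap_i+1)): x_1 ≥ 9 gives C(14,3) = 364; x_2 ≥ 3 gives C(20,3) = 1140; x_3 ≥ 5 gives C(18,3) = 816; x_4 ≥ 9 gives C(14,3) = 364. Together 2684.
Add back pairs where two caps are both exceeded: 165 + 84 + 10 + 455 + 165 + 84 = 963.
Subtract triples: 20 + 0 + 0 + 20 = 40.
By inclusion–exclusion the count is 1771 − 2684 + 963 − 40 = 10.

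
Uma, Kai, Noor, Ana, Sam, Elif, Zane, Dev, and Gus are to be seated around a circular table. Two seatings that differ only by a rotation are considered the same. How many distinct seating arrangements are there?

Fix one person's seat to break rotational symmetry; the remaining 8 people can be arranged in (8)! = 40320 ways.

40320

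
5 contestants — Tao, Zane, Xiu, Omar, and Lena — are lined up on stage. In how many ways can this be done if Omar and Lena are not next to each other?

72

There are 5! = 120 arrangements in all. If Omar and Lena are adjacent, merging them into one block gives 2·(4)! = 48 arrangements.
Complementary counting: 120 − 48 = 72.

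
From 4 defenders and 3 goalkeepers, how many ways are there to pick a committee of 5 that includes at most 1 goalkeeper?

3

Split by how many goalkeepers are chosen (0 through 1).
Sum: C(3,0)·C(4,5) + C(3,1)·C(4,4) = 0 + 3 = 3.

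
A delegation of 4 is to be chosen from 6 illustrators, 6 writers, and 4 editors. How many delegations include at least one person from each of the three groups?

With no constraint there are C(16,4) = 1820 possible selections.
Subtract selections that omit an entire group: no illustrators → C(10,4) = 210; no writers → C(10,4) = 210; no editors → C(12,4) = 495.
Add back selections omitting two groups (i.e. drawn from a single group): C(6,4) + C(6,4) + C(4,4) = 31.
By inclusion–exclusion: 1820 − 915 + 31 = 936.

936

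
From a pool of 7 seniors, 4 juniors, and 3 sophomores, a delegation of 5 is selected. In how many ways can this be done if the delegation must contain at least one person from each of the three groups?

Unrestricted: C(14,5) = 2002 ways to pick any 5 of the 14.
Subtract selections that omit an entire group: no seniors → C(7,5) = 21; no juniors → C(10,5) = 252; no sophomores → C(11,5) = 462.
Add back selections omitting two groups (i.e. drawn from a single group): C(7,5) + C(4,5) + C(3,5) = 21.
By inclusion–exclusion: 2002 − 735 + 21 = 1288.

1288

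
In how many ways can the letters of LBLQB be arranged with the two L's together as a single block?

12

Treat the 2 copies of L as a single block. The multiset to arrange is then {LL, B, B, Q}, 4 items in all.
That gives (4)!/(2!) = 12 arrangements.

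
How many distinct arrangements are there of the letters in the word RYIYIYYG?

RYIYIYYG has 8 letters with I appearing twice and Y appearing 4 times.
Dividing 8! = 40320 by 4!·2! = 48 for the repeated letters gives 840.

840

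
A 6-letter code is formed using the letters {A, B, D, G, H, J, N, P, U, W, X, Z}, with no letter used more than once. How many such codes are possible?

665280

Choose and order 6 of the 12 symbols: the first letter has 12 options, the next 11, and so on down to 7.
That product is 12 × 11 × 10 × 9 × 8 × 7 = 665280.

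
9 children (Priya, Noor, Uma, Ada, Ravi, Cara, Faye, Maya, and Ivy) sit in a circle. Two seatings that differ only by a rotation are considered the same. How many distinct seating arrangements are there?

Around a circle, 9 distinct people have 9!/9 = (8)! = 40320 rotationally distinct seatings.

40320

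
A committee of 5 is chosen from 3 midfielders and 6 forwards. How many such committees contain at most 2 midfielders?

111

Split by how many midfielders are chosen (0 through 2).
Sum: C(3,0)·C(6,5) + C(3,1)·C(6,4) + C(3,2)·C(6,3) = 6 + 45 + 60 = 111.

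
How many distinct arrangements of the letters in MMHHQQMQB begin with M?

1680

With the first slot taken by M, it remains to arrange the other 8 letters (MHHQQMQB).
Those 8 letters have H appearing twice, M appearing twice, and Q appearing 3 times, giving (8)!/(3!·2!·2!) = 1680.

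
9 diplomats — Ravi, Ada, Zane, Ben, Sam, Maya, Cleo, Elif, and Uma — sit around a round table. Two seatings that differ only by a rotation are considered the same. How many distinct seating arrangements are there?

Around a circle, 9 distinct people have 9!/9 = (8)! = 40320 rotationally distinct seatings.

40320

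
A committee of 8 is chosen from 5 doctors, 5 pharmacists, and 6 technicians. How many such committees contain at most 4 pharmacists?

Split by how many pharmacists are chosen (0 through 4).
Sum: C(5,0)·C(11,8) + C(5,1)·C(11,7) + C(5,2)·C(11,6) + C(5,3)·C(11,5) + C(5,4)·C(11,4) = 165 + 1650 + 4620 + 4620 + 1650 = 12705.

12705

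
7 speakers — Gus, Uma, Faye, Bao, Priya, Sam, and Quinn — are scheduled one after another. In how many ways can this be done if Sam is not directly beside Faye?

3600

There are 7! = 5040 arrangements in all. If Sam and Faye are adjacent, merging them into one block gives 2·(6)! = 1440 arrangements.
So 5040 − 1440 = 3600 arrangements keep them apart.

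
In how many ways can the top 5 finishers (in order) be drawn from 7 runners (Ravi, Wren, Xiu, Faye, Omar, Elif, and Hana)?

This is an ordered selection of 5 from 7: P(7,5).
That gives 7 × 6 × 5 × 4 × 3 = 2520.

2520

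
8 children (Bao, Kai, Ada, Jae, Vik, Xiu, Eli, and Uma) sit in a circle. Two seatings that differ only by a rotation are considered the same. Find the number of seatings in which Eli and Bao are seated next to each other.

1440

Glue Eli and Bao into a block (2 internal orders). Seating 7 units around a circle gives (6)! arrangements.
So 2 × (6)! = 2 × 720 = 1440.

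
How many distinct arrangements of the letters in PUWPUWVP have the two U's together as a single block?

420

Treat the 2 copies of U as a single block. The multiset to arrange is then {UU, P, P, P, V, W, W}, 7 items in all.
That gives (7)!/(3!·2!) = 420 arrangements.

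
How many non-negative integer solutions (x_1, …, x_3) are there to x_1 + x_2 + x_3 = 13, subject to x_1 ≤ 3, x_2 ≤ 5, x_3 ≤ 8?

Without the upper bounds there are C(15,2) = 105 ways to split 13 among 3 variables.
Subtract solutions that violate a single cap (substitute x_i' = x_i − (cap_i+1)): x_1 ≥ 4 gives C(11,2) = 55; x_2 ≥ 6 gives C(9,2) = 36; x_3 ≥ 9 gives C(6,2) = 15. Together 106.
Add back pairs where two caps are both exceeded: 10 + 1 + 0 = 11.
By inclusion–exclusion the count is 105 − 106 + 11 = 10.

10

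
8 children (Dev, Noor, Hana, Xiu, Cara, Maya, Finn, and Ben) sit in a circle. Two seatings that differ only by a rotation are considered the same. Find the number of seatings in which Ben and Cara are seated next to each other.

1440

Treat {Ben, Cara} as one unit (2 internal orders) and seat the resulting 7 units around the table: (6)! circular arrangements.
So 2 × (6)! = 2 × 720 = 1440.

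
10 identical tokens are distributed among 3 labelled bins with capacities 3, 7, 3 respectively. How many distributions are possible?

10

By stars and bars, unrestricted non-negative solutions to x_1+…+x_3 = 10 number C(10+2,2) = 66.
Subtract solutions that violate a single cap (substitute x_i' = x_i − (cap_i+1)): x_1 ≥ 4 gives C(8,2) = 28; x_2 ≥ 8 gives C(4,2) = 6; x_3 ≥ 4 gives C(8,2) = 28. Together 62.
Add back pairs where two caps are both exceeded: 0 + 6 + 0 = 6.
By inclusion–exclusion the count is 66 − 62 + 6 = 10.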